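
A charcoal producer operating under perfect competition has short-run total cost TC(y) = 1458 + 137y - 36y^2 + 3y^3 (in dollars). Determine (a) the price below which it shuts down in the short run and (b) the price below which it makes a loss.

Shutdown price = $29; break-even price = $218

Shutdown price = min AVC. AVC = 137 - 36y + 3y^2, with vertex at y = 6 and minimum $29.
ATC = 1458/y + 137 - 36y + 3y^2. Setting dATC/dy = −1458/y^2 − 36 + 6y = 0 gives y = 9 (since 6·9^3 − 36·9^2 = 1458).
min ATC = 1458/9 + 137 − 36·9 + 3·9^2 = $218. That is the break-even price.
Between these two prices the firm operates at a loss; above $218 it earns a profit.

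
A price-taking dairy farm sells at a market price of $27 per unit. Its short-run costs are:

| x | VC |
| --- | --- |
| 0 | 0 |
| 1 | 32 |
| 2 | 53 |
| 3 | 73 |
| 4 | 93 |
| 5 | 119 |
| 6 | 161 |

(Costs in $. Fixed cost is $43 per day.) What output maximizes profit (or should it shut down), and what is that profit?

Compute π = P·x − TC at each output: x=0: -43; x=1: -48; x=2: -42; x=3: -35; x=4: -28; x=5: -27; x=6: -42.
Profit is maximized at x = 5. AVC there is 119/5 = $23.80 ≤ P, so producing beats shutting down (which would give -$43).

x = 5; profit = -$27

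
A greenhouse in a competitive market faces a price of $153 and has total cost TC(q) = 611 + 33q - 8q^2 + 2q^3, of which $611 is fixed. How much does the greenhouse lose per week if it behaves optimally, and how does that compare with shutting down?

Profit = -$35 at q = 6

AVC = 33 - 8q + 2q^2 has its minimum $25 at q = 2; price $153 clears that bar, so the firm operates.
With MC = 33 - 16q + 6q^2, P = MC on the upward-sloping part at q* = 6.
TR = 153·6 = 918. TC = 611 + 342 = 953. Profit = 918 − 953 = -$35.
That loss of $35 beats the $611 the firm would lose by shutting down; producing recovers $576 of fixed cost.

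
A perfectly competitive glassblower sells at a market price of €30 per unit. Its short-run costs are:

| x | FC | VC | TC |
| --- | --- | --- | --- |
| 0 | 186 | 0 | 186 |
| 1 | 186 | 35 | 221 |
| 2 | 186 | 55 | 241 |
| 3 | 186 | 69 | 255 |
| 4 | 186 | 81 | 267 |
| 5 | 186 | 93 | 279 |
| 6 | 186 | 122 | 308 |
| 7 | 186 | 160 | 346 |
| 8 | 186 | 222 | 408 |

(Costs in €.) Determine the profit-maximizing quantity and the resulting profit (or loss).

x = 6; profit = -€128

Compute π = P·x − TC at each output: x=0: -186; x=1: -191; x=2: -181; x=3: -165; x=4: -147; x=5: -129; x=6: -128; x=7: -136; x=8: -168.
Profit is maximized at x = 6. AVC there is 122/6 = €20.33 ≤ P, so producing beats shutting down (which would give -€186).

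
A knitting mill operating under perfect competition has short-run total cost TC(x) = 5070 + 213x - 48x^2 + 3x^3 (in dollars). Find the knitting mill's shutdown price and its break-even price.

AVC = 213 - 48x + 3x^2; minimized at x = 8, giving min AVC = $21. That is the shutdown price.
ATC = 5070/x + 213 - 48x + 3x^2. Setting dATC/dx = −5070/x^2 − 48 + 6x = 0 gives x = 13 (since 6·13^3 − 48·13^2 = 5070).
min ATC = 5070/13 + 213 − 48·13 + 3·13^2 = $486. That is the break-even price.
Between these two prices the firm operates at a loss; above $486 it earns a profit.

Shutdown price = $21; break-even price = $486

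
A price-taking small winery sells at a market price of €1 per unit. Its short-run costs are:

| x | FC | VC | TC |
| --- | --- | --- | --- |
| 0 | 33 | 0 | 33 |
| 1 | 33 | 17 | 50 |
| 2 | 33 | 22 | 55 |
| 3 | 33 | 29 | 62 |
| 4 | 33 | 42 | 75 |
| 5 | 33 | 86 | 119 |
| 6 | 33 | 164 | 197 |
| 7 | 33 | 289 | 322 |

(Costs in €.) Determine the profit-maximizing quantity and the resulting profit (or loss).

x = 0 (shut down); profit = -€33

Tabulate TR − TC: x=0: -33; x=1: -49; x=2: -53; x=3: -59; x=4: -71; x=5: -114; x=6: -191; x=7: -315.
Profit is highest at x = 0. Equivalently, the lowest AVC in the table is 29/3 ≈ €9.67 at x = 3, and P = €1 falls below it — price never covers variable cost, so the firm shuts down and loses only its fixed cost.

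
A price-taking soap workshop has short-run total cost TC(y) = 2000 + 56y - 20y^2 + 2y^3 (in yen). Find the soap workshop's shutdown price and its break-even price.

AVC = 56 - 20y + 2y^2; minimized at y = 5, giving min AVC = ¥6. That is the shutdown price.
ATC = 2000/y + 56 - 20y + 2y^2. Setting dATC/dy = −2000/y^2 − 20 + 4y = 0 gives y = 10 (since 4·10^3 − 20·10^2 = 2000).
min ATC = 2000/10 + 56 − 20·10 + 2·10^2 = ¥256. That is the break-even price.
For ¥6 ≤ P < ¥256 the firm produces at a loss; below ¥6 it shuts down.

Shutdown price = ¥6; break-even price = ¥256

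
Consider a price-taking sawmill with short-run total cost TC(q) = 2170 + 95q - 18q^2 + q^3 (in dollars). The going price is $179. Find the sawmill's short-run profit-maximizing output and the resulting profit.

Profit = -$210 at q = 14

AVC = 95 - 18q + q^2; min AVC = $14 at q = 9. Since P = $179 ≥ min AVC, the firm produces.
With MC = 95 - 36q + 3q^2, P = MC on the upward-sloping part at q* = 14.
TR = 179·14 = 2506. TC = 2170 + 546 = 2716. Profit = 2506 − 2716 = -$210.
By producing, the firm covers all variable cost plus $1960 of fixed cost; shutting down would lose the full $2170.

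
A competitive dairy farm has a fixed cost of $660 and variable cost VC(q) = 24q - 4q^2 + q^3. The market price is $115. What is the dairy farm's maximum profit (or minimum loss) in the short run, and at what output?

AVC = 24 - 4q + q^2 has its minimum $20 at q = 2; price $115 clears that bar, so the firm operates.
MC = 24 - 8q + 3q^2. Setting P = MC and taking the root on the rising branch gives q* = 7.
TR = 115·7 = 805. TC = 660 + 315 = 975. Profit = 805 − 975 = -$170.
By producing, the firm covers all variable cost plus $490 of fixed cost; shutting down would lose the full $660.

Profit = -$170 at q = 7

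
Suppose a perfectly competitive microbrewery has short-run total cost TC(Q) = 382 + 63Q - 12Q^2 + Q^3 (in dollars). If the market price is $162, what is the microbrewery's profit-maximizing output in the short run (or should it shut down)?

From TC, MC = TC'(Q) = 63 - 24Q + 3Q^2 and AVC = VC/Q = 63 - 12Q + Q^2.
AVC hits its minimum where MC = AVC, at Q = 6, giving min AVC = 63 - 12·6 + 6^2 = $27.
Because $162 ≥ $27, revenue can cover variable cost; the firm operates.
Solving P = MC: -99 - 24Q + 3Q^2 = 0 ⇒ Q = -3 or 11. On the upward-sloping branch, Q* = 11.
Check: AVC at Q = 11 is $52 ≤ P, so revenue covers variable cost.
Profit = P·Q − TC = 162·11 − 954 = $828.

Produce at Q = 11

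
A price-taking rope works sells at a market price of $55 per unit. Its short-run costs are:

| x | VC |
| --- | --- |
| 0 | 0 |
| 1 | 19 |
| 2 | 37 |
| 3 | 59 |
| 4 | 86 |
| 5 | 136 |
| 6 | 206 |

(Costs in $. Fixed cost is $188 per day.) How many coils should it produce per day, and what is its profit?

x = 5; profit = -$49

Compute π = P·x − TC at each output: x=0: -188; x=1: -152; x=2: -115; x=3: -82; x=4: -54; x=5: -49; x=6: -64.
Profit is maximized at x = 5. AVC there is 136/5 = $27.20 ≤ P, so producing beats shutting down (which would give -$188).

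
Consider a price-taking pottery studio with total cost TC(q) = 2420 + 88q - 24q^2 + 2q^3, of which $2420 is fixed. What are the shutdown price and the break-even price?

Shutdown price = $16; break-even price = $286

AVC = 88 - 24q + 2q^2; minimized at q = 6, giving min AVC = $16. That is the shutdown price.
ATC = 2420/q + 88 - 24q + 2q^2. Setting dATC/dq = −2420/q^2 − 24 + 4q = 0 gives q = 11 (since 4·11^3 − 24·11^2 = 2420).
min ATC = 2420/11 + 88 − 24·11 + 2·11^2 = $286. That is the break-even price.
For $16 ≤ P < $286 the firm produces at a loss; below $16 it shuts down.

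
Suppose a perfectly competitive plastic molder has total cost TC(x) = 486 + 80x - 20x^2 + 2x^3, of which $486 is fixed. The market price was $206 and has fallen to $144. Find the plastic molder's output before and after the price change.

AVC = 80 - 20x + 2x^2, minimized at x = 5 where min AVC = $30. MC = 80 - 40x + 6x^2.
With P = $206 above the shutdown price, P = MC gives x = 9.
At P = $144 ≥ min AVC, set P = MC: x = 8. The firm stays open but cuts output.

Output falls from 9 to 8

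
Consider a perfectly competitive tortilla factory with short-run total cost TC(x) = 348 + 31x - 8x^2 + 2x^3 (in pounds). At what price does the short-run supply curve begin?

Short-run supply begins at min AVC. From VC = 31x - 8x^2 + 2x^3, AVC = 31 - 8x + 2x^2.
dAVC/dx = -8 + 4x = 0 gives x = 2. min AVC = 31 - 8·2 + 2·2^2 = 23.
For P < £23 the firm produces nothing.

£23 per unit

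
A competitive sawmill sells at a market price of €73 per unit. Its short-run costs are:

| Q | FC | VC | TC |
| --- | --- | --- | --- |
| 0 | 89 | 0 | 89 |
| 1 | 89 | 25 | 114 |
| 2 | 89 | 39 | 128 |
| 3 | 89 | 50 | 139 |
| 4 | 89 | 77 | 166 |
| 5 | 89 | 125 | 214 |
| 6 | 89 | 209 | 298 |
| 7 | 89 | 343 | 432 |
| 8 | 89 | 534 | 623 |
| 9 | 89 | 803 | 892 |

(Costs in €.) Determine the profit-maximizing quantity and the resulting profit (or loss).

Q = 5; profit = €151

Tabulate TR − TC: Q=0: -89; Q=1: -41; Q=2: 18; Q=3: 80; Q=4: 126; Q=5: 151; Q=6: 140; Q=7: 79; Q=8: -39; Q=9: -235.
Profit is maximized at Q = 5. AVC there is 125/5 = €25 ≤ P, so producing beats shutting down (which would give -€89).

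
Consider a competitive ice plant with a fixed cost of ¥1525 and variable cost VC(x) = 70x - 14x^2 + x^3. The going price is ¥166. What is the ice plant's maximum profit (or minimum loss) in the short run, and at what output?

Profit = -¥85 at x = 12

AVC = 70 - 14x + x^2; min AVC = ¥21 at x = 7. Since P = ¥166 ≥ min AVC, the firm produces.
MC = 70 - 28x + 3x^2. Setting P = MC and taking the root on the rising branch gives x* = 12.
TR = 166·12 = 1992. TC = 1525 + 552 = 2077. Profit = 1992 − 2077 = -¥85.
By producing, the firm covers all variable cost plus ¥1440 of fixed cost; shutting down would lose the full ¥1525.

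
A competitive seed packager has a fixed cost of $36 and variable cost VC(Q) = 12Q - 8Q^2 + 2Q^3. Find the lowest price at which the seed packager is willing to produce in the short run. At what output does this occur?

Short-run supply begins at min AVC. From VC = 12Q - 8Q^2 + 2Q^3, AVC = 12 - 8Q + 2Q^2.
dAVC/dQ = -8 + 4Q = 0 gives Q = 2. min AVC = 12 - 8·2 + 2·2^2 = 4.
The firm shuts down for any P below $4.

$4 per unit, at Q = 2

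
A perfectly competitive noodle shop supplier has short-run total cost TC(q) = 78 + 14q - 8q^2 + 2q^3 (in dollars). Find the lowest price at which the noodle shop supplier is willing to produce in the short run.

The firm shuts down when price falls below the minimum of average variable cost. AVC = VC/q = 14 - 8q + 2q^2.
dAVC/dq = -8 + 4q = 0 gives q = 2. min AVC = 14 - 8·2 + 2·2^2 = 6.
For P < $6 the firm produces nothing.

$6 per unit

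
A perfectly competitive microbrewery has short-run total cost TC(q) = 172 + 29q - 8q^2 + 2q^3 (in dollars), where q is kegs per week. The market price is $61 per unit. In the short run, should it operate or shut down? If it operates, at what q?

From TC, MC = TC'(q) = 29 - 16q + 6q^2 and AVC = VC/q = 29 - 8q + 2q^2.
AVC is minimized where dAVC/dq = -8 + 4q = 0, at q = 2; min AVC = 29 - 8·2 + 2·2^2 = $21.
P = $61 exceeds min AVC = $21, so the firm stays open.
Solving P = MC: -32 - 16q + 6q^2 = 0 ⇒ q = -4/3 or 4. On the upward-sloping branch, q* = 4.
Check: AVC at q = 4 is $29 ≤ P, so revenue covers variable cost.
Profit = P·q − TC = 61·4 − 288 = -$44, a loss, but smaller than the $172 fixed cost the firm would lose by shutting down.

Produce at q = 4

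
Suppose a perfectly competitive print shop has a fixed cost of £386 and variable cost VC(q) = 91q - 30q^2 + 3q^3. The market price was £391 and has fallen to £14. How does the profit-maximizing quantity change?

AVC = 91 - 30q + 3q^2, minimized at q = 5 where min AVC = £16. MC = 91 - 60q + 9q^2.
With P = £391 above the shutdown price, P = MC gives q = 10.
At P = £14 < min AVC = £16, price no longer covers variable cost at any output, so the firm shuts down: q = 0.

Output falls from 10 to 0 (the firm shuts down)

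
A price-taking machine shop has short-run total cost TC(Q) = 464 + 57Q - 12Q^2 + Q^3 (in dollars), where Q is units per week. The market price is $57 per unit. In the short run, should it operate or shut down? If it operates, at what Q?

Produce at Q = 8

Variable cost is VC = 57Q - 12Q^2 + Q^3, so AVC = VC/Q = 57 - 12Q + Q^2 and MC = dTC/dQ = 57 - 24Q + 3Q^2.
AVC hits its minimum where MC = AVC, at Q = 6, giving min AVC = 57 - 12·6 + 6^2 = $21.
Because $57 ≥ $21, revenue can cover variable cost; the firm operates.
Solving P = MC: -24Q + 3Q^2 = 0 ⇒ Q = 0 or 8. On the upward-sloping branch, Q* = 8.
Check: AVC at Q = 8 is $25 ≤ P, so revenue covers variable cost.
Profit = P·Q − TC = 57·8 − 664 = -$208, a loss, but smaller than the $464 fixed cost the firm would lose by shutting down.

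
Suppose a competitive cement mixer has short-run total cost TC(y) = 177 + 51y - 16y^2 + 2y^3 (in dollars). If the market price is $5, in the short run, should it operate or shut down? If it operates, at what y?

Shut down

Variable cost is VC = 51y - 16y^2 + 2y^3, so AVC = VC/y = 51 - 16y + 2y^2 and MC = dTC/dy = 51 - 32y + 6y^2.
AVC hits its minimum where MC = AVC, at y = 4, giving min AVC = 51 - 16·4 + 2·4^2 = $19.
With P < min AVC ($5 < $19), every unit sold adds to the loss.
The firm minimizes its loss by shutting down and losing only its fixed cost of $177.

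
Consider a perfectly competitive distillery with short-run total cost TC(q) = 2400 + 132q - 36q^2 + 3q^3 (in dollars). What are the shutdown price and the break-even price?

Shutdown price = $24; break-even price = $312

AVC = 132 - 36q + 3q^2; minimized at q = 6, giving min AVC = $24. That is the shutdown price.
ATC = 2400/q + 132 - 36q + 3q^2. Setting dATC/dq = −2400/q^2 − 36 + 6q = 0 gives q = 10 (since 6·10^3 − 36·10^2 = 2400).
min ATC = 2400/10 + 132 − 36·10 + 3·10^2 = $312. That is the break-even price.
For $24 ≤ P < $312 the firm produces at a loss; below $24 it shuts down.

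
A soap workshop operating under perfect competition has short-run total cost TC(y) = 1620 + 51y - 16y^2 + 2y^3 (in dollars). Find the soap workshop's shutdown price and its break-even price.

AVC = 51 - 16y + 2y^2; minimized at y = 4, giving min AVC = $19. That is the shutdown price.
ATC = 1620/y + 51 - 16y + 2y^2. Setting dATC/dy = −1620/y^2 − 16 + 4y = 0 gives y = 9 (since 4·9^3 − 16·9^2 = 1620).
min ATC = 1620/9 + 51 − 16·9 + 2·9^2 = $249. That is the break-even price.
For $19 ≤ P < $249 the firm produces at a loss; below $19 it shuts down.

Shutdown price = $19; break-even price = $249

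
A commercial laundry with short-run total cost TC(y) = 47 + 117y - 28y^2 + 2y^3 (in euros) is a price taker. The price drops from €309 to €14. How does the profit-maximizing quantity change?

Output falls from 12 to 0 (the firm shuts down)

AVC = 117 - 28y + 2y^2, minimized at y = 7 where min AVC = €19. MC = 117 - 56y + 6y^2.
With P = €309 above the shutdown price, P = MC gives y = 12.
At P = €14 < min AVC = €19, price no longer covers variable cost at any output, so the firm shuts down: y = 0.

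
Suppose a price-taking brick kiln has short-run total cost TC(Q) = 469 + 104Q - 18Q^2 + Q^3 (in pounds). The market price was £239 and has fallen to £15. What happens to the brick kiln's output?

Output falls from 15 to 0 (the firm shuts down)

MC = 104 - 36Q + 3Q^2; the shutdown threshold is min AVC = £23 (at Q = 9).
At P = £239 ≥ min AVC, set P = MC on the rising branch: Q = 15.
At P = £15 < min AVC = £23, price no longer covers variable cost at any output, so the firm shuts down: Q = 0.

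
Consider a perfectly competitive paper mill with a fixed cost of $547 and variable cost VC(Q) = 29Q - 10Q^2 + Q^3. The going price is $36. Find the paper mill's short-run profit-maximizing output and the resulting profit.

AVC = 29 - 10Q + Q^2; min AVC = $4 at Q = 5. Since P = $36 ≥ min AVC, the firm produces.
With MC = 29 - 20Q + 3Q^2, P = MC on the upward-sloping part at Q* = 7.
TR = 36·7 = 252. TC = 547 + 56 = 603. Profit = 252 − 603 = -$351.
Shutting down would mean losing the fixed cost of $547, so operating at a loss of $351 is better by $196.

Profit = -$351 at Q = 7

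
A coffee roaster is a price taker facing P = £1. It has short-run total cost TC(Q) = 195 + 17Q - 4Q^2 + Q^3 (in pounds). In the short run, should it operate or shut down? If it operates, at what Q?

From TC, MC = TC'(Q) = 17 - 8Q + 3Q^2 and AVC = VC/Q = 17 - 4Q + Q^2.
AVC hits its minimum where MC = AVC, at Q = 2, giving min AVC = 17 - 4·2 + 2^2 = £13.
With P < min AVC (£1 < £13), every unit sold adds to the loss.
Shutting down limits the loss to fixed cost, £195.

Shut down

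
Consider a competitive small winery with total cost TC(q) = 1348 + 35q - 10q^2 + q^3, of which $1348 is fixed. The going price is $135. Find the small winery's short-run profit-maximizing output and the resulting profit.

Profit = -$348 at q = 10

AVC = 35 - 10q + q^2; min AVC = $10 at q = 5. Since P = $135 ≥ min AVC, the firm produces.
With MC = 35 - 20q + 3q^2, P = MC on the upward-sloping part at q* = 10.
TR = 135·10 = 1350. TC = 1348 + 350 = 1698. Profit = 1350 − 1698 = -$348.
By producing, the firm covers all variable cost plus $1000 of fixed cost; shutting down would lose the full $1348.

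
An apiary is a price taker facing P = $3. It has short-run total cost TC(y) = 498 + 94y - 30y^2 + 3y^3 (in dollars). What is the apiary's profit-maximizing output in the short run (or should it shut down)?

Variable cost is VC = 94y - 30y^2 + 3y^3, so AVC = VC/y = 94 - 30y + 3y^2 and MC = dTC/dy = 94 - 60y + 9y^2.
AVC is minimized where dAVC/dy = -30 + 6y = 0, at y = 5; min AVC = 94 - 30·5 + 3·5^2 = $19.
Since P = $3 < min AVC = $19, price fails to cover variable cost at any output.
Shutting down limits the loss to fixed cost, $498.

Shut down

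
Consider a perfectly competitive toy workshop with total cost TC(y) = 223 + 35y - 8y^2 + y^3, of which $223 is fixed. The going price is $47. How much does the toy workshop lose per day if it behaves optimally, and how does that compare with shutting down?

AVC = 35 - 8y + y^2; min AVC = $19 at y = 4. Since P = $47 ≥ min AVC, the firm produces.
With MC = 35 - 16y + 3y^2, P = MC on the upward-sloping part at y* = 6.
TR = 47·6 = 282. TC = 223 + 138 = 361. Profit = 282 − 361 = -$79.
Shutting down would mean losing the fixed cost of $223, so operating at a loss of $79 is better by $144.

Profit = -$79 at y = 6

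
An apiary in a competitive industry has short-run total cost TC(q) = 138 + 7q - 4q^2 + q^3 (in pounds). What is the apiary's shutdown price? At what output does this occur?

The firm shuts down when price falls below the minimum of average variable cost. AVC = VC/q = 7 - 4q + q^2.
At the minimum of AVC, MC = AVC. MC = 7 - 8q + 3q^2; setting MC = AVC gives 2q^2 - 4q = 0, so q = 2. min AVC = 3.
So the shutdown price is £3.

£3 per unit, at q = 2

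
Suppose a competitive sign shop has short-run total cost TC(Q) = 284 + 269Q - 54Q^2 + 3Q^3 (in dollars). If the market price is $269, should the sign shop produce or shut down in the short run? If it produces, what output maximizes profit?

Variable cost is VC = 269Q - 54Q^2 + 3Q^3, so AVC = VC/Q = 269 - 54Q + 3Q^2 and MC = dTC/dQ = 269 - 108Q + 9Q^2.
The AVC parabola has its vertex at Q = 54/6 = 9, where AVC = 269 - 54·9 + 3·9^2 = $26.
P = $269 exceeds min AVC = $26, so the firm stays open.
Set P = MC: 269 = 269 - 108Q + 9Q^2 → -108Q + 9Q^2 = 0. The roots are Q = 0 and Q = 12; the profit-maximizing output is on the rising part of MC, so Q* = 12.
Check: AVC at Q = 12 is $53 ≤ P, so revenue covers variable cost.
Profit = P·Q − TC = 269·12 − 920 = $2308.

Produce at Q = 12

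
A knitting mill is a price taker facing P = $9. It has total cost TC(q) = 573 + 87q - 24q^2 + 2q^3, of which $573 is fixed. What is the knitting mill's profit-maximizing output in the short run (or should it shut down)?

Shut down

Strip out fixed cost: VC = 87q - 24q^2 + 2q^3. Then AVC = 87 - 24q + 2q^2 and MC = 87 - 48q + 6q^2.
The AVC parabola has its vertex at q = 24/4 = 6, where AVC = 87 - 24·6 + 2·6^2 = $15.
Since P = $9 < min AVC = $15, price fails to cover variable cost at any output.
The firm minimizes its loss by shutting down and losing only its fixed cost of $573.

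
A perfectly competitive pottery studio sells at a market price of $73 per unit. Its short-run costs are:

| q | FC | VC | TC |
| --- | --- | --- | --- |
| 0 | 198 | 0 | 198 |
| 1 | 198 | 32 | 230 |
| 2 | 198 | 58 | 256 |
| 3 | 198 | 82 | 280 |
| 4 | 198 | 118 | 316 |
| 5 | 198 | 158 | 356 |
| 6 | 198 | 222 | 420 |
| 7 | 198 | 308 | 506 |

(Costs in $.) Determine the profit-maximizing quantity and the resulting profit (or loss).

q = 6; profit = $18

Profit at each row (π = 73q − TC): q=0: -198; q=1: -157; q=2: -110; q=3: -61; q=4: -24; q=5: 9; q=6: 18; q=7: 5.
Profit is maximized at q = 6. AVC there is 222/6 = $37 ≤ P, so producing beats shutting down (which would give -$198).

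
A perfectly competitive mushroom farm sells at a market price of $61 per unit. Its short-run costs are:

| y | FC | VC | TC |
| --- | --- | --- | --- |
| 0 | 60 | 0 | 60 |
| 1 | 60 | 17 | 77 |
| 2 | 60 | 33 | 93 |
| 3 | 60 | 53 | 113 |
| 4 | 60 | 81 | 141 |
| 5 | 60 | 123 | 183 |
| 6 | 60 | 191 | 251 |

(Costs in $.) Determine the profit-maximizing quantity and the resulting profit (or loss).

Tabulate TR − TC: y=0: -60; y=1: -16; y=2: 29; y=3: 70; y=4: 103; y=5: 122; y=6: 115.
Profit is maximized at y = 5. AVC there is 123/5 = $24.60 ≤ P, so producing beats shutting down (which would give -$60).

y = 5; profit = $122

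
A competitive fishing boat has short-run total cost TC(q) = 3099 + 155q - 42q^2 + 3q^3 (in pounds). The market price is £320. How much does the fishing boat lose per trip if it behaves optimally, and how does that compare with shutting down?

AVC = 155 - 42q + 3q^2 has its minimum £8 at q = 7; price £320 clears that bar, so the firm operates.
With MC = 155 - 84q + 9q^2, P = MC on the upward-sloping part at q* = 11.
TR = 320·11 = 3520. TC = 3099 + 616 = 3715. Profit = 3520 − 3715 = -£195.
That loss of £195 beats the £3099 the firm would lose by shutting down; producing recovers £2904 of fixed cost.

Profit = -£195 at q = 11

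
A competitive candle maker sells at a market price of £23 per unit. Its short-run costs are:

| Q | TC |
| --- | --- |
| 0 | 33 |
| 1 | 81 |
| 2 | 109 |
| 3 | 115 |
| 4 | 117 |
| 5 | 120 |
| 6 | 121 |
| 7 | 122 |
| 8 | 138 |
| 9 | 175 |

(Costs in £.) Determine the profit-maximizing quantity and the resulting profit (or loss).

Q = 8; profit = £46

Compute π = P·Q − TC at each output: Q=0: -33; Q=1: -58; Q=2: -63; Q=3: -46; Q=4: -25; Q=5: -5; Q=6: 17; Q=7: 39; Q=8: 46; Q=9: 32.
Profit is maximized at Q = 8. AVC there is 105/8 = £13.12 ≤ P, so producing beats shutting down (which would give -£33).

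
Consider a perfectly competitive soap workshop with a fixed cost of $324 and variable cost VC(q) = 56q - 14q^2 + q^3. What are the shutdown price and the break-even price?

Shutdown price = $7; break-even price = $47

AVC = 56 - 14q + q^2; minimized at q = 7, giving min AVC = $7. That is the shutdown price.
ATC = 324/q + 56 - 14q + q^2. Setting dATC/dq = −324/q^2 − 14 + 2q = 0 gives q = 9 (since 2·9^3 − 14·9^2 = 324).
min ATC = 324/9 + 56 − 14·9 + 9^2 = $47. That is the break-even price.
Between these two prices the firm operates at a loss; above $47 it earns a profit.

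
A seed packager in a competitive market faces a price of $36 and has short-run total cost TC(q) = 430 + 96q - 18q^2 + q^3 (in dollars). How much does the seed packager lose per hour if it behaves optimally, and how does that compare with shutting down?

Profit = -$230 at q = 10

AVC = 96 - 18q + q^2; min AVC = $15 at q = 9. Since P = $36 ≥ min AVC, the firm produces.
With MC = 96 - 36q + 3q^2, P = MC on the upward-sloping part at q* = 10.
TR = 36·10 = 360. TC = 430 + 160 = 590. Profit = 360 − 590 = -$230.
Shutting down would mean losing the fixed cost of $430, so operating at a loss of $230 is better by $200.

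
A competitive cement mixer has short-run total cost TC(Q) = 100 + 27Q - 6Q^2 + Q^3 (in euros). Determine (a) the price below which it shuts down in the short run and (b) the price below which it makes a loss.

Shutdown price = €18; break-even price = €42

AVC = 27 - 6Q + Q^2; minimized at Q = 3, giving min AVC = €18. That is the shutdown price.
ATC = 100/Q + 27 - 6Q + Q^2. Setting dATC/dQ = −100/Q^2 − 6 + 2Q = 0 gives Q = 5 (since 2·5^3 − 6·5^2 = 100).
min ATC = 100/5 + 27 − 6·5 + 5^2 = €42. That is the break-even price.
Between these two prices the firm operates at a loss; above €42 it earns a profit.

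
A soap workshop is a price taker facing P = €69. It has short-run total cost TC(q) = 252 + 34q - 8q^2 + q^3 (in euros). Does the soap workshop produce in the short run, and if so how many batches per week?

Strip out fixed cost: VC = 34q - 8q^2 + q^3. Then AVC = 34 - 8q + q^2 and MC = 34 - 16q + 3q^2.
AVC is minimized where dAVC/dq = -8 + 2q = 0, at q = 4; min AVC = 34 - 8·4 + 4^2 = €18.
Since P = €69 ≥ min AVC = €18, price covers variable cost and the firm should produce.
Set P = MC: 69 = 34 - 16q + 3q^2 → -35 - 16q + 3q^2 = 0. The roots are q = -5/3 and q = 7; the profit-maximizing output is on the rising part of MC, so q* = 7.
Check: AVC at q = 7 is €27 ≤ P, so revenue covers variable cost.
Profit = P·q − TC = 69·7 − 441 = €42.

Produce at q = 7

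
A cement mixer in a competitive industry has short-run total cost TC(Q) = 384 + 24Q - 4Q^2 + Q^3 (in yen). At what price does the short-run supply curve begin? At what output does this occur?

¥20 per unit, at Q = 2

Short-run supply begins at min AVC. From VC = 24Q - 4Q^2 + Q^3, AVC = 24 - 4Q + Q^2.
At the minimum of AVC, MC = AVC. MC = 24 - 8Q + 3Q^2; setting MC = AVC gives 2Q^2 - 4Q = 0, so Q = 2. min AVC = 20.
So the shutdown price is ¥20.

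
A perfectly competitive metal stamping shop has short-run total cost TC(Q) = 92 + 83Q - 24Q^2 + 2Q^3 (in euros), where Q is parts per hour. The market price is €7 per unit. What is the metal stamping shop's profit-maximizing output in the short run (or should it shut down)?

Shut down

Strip out fixed cost: VC = 83Q - 24Q^2 + 2Q^3. Then AVC = 83 - 24Q + 2Q^2 and MC = 83 - 48Q + 6Q^2.
The AVC parabola has its vertex at Q = 24/4 = 6, where AVC = 83 - 24·6 + 2·6^2 = €11.
P = €7 lies below min AVC = €11; no output level covers variable cost.
The firm minimizes its loss by shutting down and losing only its fixed cost of €92.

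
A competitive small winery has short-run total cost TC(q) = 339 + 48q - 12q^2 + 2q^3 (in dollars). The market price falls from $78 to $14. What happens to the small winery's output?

AVC = 48 - 12q + 2q^2, minimized at q = 3 where min AVC = $30. MC = 48 - 24q + 6q^2.
At P = $78 ≥ min AVC, set P = MC on the rising branch: q = 5.
At P = $14 < min AVC = $30, price no longer covers variable cost at any output, so the firm shuts down: q = 0.

Output falls from 5 to 0 (the firm shuts down)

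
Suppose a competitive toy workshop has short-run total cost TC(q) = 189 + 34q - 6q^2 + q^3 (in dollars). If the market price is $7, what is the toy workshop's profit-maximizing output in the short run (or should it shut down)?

Shut down

Variable cost is VC = 34q - 6q^2 + q^3, so AVC = VC/q = 34 - 6q + q^2 and MC = dTC/dq = 34 - 12q + 3q^2.
The AVC parabola has its vertex at q = 6/2 = 3, where AVC = 34 - 6·3 + 3^2 = $25.
With P < min AVC ($7 < $25), every unit sold adds to the loss.
The firm minimizes its loss by shutting down and losing only its fixed cost of $189.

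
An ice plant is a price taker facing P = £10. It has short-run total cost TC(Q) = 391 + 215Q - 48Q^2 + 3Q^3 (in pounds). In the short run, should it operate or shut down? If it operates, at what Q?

From TC, MC = TC'(Q) = 215 - 96Q + 9Q^2 and AVC = VC/Q = 215 - 48Q + 3Q^2.
The AVC parabola has its vertex at Q = 48/6 = 8, where AVC = 215 - 48·8 + 3·8^2 = £23.
With P < min AVC (£10 < £23), every unit sold adds to the loss.
The firm minimizes its loss by shutting down and losing only its fixed cost of £391.

Shut down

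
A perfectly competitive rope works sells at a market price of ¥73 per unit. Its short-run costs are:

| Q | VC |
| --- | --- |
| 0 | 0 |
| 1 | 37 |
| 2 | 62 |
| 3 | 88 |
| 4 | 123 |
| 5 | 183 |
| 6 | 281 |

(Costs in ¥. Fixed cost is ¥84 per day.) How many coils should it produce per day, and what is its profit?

Tabulate TR − TC: Q=0: -84; Q=1: -48; Q=2: 0; Q=3: 47; Q=4: 85; Q=5: 98; Q=6: 73.
Profit is maximized at Q = 5. AVC there is 183/5 = ¥36.60 ≤ P, so producing beats shutting down (which would give -¥84).

Q = 5; profit = ¥98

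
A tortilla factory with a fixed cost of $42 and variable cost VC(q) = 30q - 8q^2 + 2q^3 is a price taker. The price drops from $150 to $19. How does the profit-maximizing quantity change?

Output falls from 6 to 0 (the firm shuts down)

AVC = 30 - 8q + 2q^2, minimized at q = 2 where min AVC = $22. MC = 30 - 16q + 6q^2.
With P = $150 above the shutdown price, P = MC gives q = 6.
At P = $19 < min AVC = $22, price no longer covers variable cost at any output, so the firm shuts down: q = 0.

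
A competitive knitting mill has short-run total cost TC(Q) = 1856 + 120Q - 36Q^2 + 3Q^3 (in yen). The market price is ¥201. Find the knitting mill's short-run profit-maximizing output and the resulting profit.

AVC = 120 - 36Q + 3Q^2 has its minimum ¥12 at Q = 6; price ¥201 clears that bar, so the firm operates.
With MC = 120 - 72Q + 9Q^2, P = MC on the upward-sloping part at Q* = 9.
TR = 201·9 = 1809. TC = 1856 + 351 = 2207. Profit = 1809 − 2207 = -¥398.
By producing, the firm covers all variable cost plus ¥1458 of fixed cost; shutting down would lose the full ¥1856.

Profit = -¥398 at Q = 9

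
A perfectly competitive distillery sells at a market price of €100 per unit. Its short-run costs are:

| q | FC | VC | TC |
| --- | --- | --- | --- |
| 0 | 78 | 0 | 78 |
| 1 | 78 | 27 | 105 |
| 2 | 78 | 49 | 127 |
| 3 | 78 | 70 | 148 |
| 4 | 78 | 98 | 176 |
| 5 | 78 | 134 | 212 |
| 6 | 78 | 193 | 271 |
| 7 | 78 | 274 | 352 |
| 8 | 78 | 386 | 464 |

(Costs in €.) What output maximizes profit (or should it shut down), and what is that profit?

Compute π = P·q − TC at each output: q=0: -78; q=1: -5; q=2: 73; q=3: 152; q=4: 224; q=5: 288; q=6: 329; q=7: 348; q=8: 336.
Profit is maximized at q = 7. AVC there is 274/7 = €39.14 ≤ P, so producing beats shutting down (which would give -€78).

q = 7; profit = €348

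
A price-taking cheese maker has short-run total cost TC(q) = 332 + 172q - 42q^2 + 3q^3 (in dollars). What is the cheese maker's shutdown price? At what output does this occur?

Short-run supply begins at min AVC. From VC = 172q - 42q^2 + 3q^3, AVC = 172 - 42q + 3q^2.
dAVC/dq = -42 + 6q = 0 gives q = 7. min AVC = 172 - 42·7 + 3·7^2 = 25.
The firm shuts down for any P below $25.

$25 per unit, at q = 7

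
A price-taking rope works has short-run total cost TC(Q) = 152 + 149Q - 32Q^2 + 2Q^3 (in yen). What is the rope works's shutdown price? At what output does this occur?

The shutdown price is the minimum of AVC. VC = 149Q - 32Q^2 + 2Q^3, so AVC = 149 - 32Q + 2Q^2.
At the minimum of AVC, MC = AVC. MC = 149 - 64Q + 6Q^2; setting MC = AVC gives 4Q^2 - 32Q = 0, so Q = 8. min AVC = 21.
So the shutdown price is ¥21.

¥21 per unit, at Q = 8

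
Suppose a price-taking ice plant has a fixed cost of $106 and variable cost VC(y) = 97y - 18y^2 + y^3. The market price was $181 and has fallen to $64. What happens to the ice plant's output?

Output falls from 14 to 11

AVC = 97 - 18y + y^2, minimized at y = 9 where min AVC = $16. MC = 97 - 36y + 3y^2.
With P = $181 above the shutdown price, P = MC gives y = 14.
At P = $64 ≥ min AVC, set P = MC: y = 11. The firm stays open but cuts output.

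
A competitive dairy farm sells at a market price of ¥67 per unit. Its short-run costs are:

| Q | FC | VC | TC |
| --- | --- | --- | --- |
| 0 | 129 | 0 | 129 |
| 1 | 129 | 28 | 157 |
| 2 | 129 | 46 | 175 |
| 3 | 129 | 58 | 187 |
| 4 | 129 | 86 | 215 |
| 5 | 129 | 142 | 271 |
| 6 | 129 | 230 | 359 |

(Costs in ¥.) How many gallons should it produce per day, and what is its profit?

Profit at each row (π = 67Q − TC): Q=0: -129; Q=1: -90; Q=2: -41; Q=3: 14; Q=4: 53; Q=5: 64; Q=6: 43.
Profit is maximized at Q = 5. AVC there is 142/5 = ¥28.40 ≤ P, so producing beats shutting down (which would give -¥129).

Q = 5; profit = ¥64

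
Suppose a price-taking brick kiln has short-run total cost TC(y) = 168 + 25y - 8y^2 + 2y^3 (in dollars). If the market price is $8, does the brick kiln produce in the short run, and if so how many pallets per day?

From TC, MC = TC'(y) = 25 - 16y + 6y^2 and AVC = VC/y = 25 - 8y + 2y^2.
The AVC parabola has its vertex at y = 8/4 = 2, where AVC = 25 - 8·2 + 2·2^2 = $17.
With P < min AVC ($8 < $17), every unit sold adds to the loss.
Shutting down limits the loss to fixed cost, $168.

Shut down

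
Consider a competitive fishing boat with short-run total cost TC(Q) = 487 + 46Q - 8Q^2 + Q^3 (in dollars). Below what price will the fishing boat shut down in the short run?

Short-run supply begins at min AVC. From VC = 46Q - 8Q^2 + Q^3, AVC = 46 - 8Q + Q^2.
At the minimum of AVC, MC = AVC. MC = 46 - 16Q + 3Q^2; setting MC = AVC gives 2Q^2 - 8Q = 0, so Q = 4. min AVC = 30.
The firm shuts down for any P below $30.

$30 per unit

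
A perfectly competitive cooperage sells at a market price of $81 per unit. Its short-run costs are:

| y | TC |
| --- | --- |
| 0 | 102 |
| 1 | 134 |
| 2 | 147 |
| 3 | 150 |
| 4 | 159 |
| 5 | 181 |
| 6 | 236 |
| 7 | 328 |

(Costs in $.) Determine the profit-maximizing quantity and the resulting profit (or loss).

Profit at each row (π = 81y − TC): y=0: -102; y=1: -53; y=2: 15; y=3: 93; y=4: 165; y=5: 224; y=6: 250; y=7: 239.
Profit is maximized at y = 6. AVC there is 134/6 = $22.33 ≤ P, so producing beats shutting down (which would give -$102).

y = 6; profit = $250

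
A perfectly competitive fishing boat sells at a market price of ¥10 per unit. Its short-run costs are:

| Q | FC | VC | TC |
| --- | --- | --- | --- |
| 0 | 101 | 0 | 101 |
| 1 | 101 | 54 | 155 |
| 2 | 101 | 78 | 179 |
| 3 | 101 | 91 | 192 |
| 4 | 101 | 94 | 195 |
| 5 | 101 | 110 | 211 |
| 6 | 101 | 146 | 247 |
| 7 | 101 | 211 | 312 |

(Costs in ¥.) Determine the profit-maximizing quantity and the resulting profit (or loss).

Q = 0 (shut down); profit = -¥101

Profit at each row (π = 10Q − TC): Q=0: -101; Q=1: -145; Q=2: -159; Q=3: -162; Q=4: -155; Q=5: -161; Q=6: -187; Q=7: -242.
Profit is highest at Q = 0. Equivalently, the lowest AVC in the table is 110/5 ≈ ¥22 at Q = 5, and P = ¥10 falls below it — price never covers variable cost, so the firm shuts down and loses only its fixed cost.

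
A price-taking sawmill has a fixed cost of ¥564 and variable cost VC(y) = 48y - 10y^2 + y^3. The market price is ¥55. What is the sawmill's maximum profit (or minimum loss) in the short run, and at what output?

AVC = 48 - 10y + y^2 has its minimum ¥23 at y = 5; price ¥55 clears that bar, so the firm operates.
With MC = 48 - 20y + 3y^2, P = MC on the upward-sloping part at y* = 7.
TR = 55·7 = 385. TC = 564 + 189 = 753. Profit = 385 − 753 = -¥368.
That loss of ¥368 beats the ¥564 the firm would lose by shutting down; producing recovers ¥196 of fixed cost.

Profit = -¥368 at y = 7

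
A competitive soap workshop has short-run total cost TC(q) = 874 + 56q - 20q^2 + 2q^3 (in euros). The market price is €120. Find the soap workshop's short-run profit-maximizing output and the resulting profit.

Profit = -€106 at q = 8

AVC = 56 - 20q + 2q^2; min AVC = €6 at q = 5. Since P = €120 ≥ min AVC, the firm produces.
MC = 56 - 40q + 6q^2. Setting P = MC and taking the root on the rising branch gives q* = 8.
TR = 120·8 = 960. TC = 874 + 192 = 1066. Profit = 960 − 1066 = -€106.
Shutting down would mean losing the fixed cost of €874, so operating at a loss of €106 is better by €768.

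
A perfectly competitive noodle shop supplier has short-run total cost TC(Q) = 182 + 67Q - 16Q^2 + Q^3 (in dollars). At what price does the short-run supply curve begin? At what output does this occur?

The firm shuts down when price falls below the minimum of average variable cost. AVC = VC/Q = 67 - 16Q + Q^2.
dAVC/dQ = -16 + 2Q = 0 gives Q = 8. min AVC = 67 - 16·8 + 8^2 = 3.
The firm shuts down for any P below $3.

$3 per unit, at Q = 8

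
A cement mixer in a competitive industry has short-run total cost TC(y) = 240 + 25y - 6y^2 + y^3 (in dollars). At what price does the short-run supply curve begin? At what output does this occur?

Short-run supply begins at min AVC. From VC = 25y - 6y^2 + y^3, AVC = 25 - 6y + y^2.
dAVC/dy = -6 + 2y = 0 gives y = 3. min AVC = 25 - 6·3 + 3^2 = 16.
So the shutdown price is $16.

$16 per unit, at y = 3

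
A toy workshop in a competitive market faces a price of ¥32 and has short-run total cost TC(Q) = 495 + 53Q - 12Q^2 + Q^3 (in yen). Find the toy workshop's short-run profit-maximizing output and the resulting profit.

AVC = 53 - 12Q + Q^2 has its minimum ¥17 at Q = 6; price ¥32 clears that bar, so the firm operates.
MC = 53 - 24Q + 3Q^2. Setting P = MC and taking the root on the rising branch gives Q* = 7.
TR = 32·7 = 224. TC = 495 + 126 = 621. Profit = 224 − 621 = -¥397.
Shutting down would mean losing the fixed cost of ¥495, so operating at a loss of ¥397 is better by ¥98.

Profit = -¥397 at Q = 7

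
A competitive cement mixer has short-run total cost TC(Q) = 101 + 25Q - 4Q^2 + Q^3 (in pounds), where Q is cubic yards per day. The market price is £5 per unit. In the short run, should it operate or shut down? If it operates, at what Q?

Variable cost is VC = 25Q - 4Q^2 + Q^3, so AVC = VC/Q = 25 - 4Q + Q^2 and MC = dTC/dQ = 25 - 8Q + 3Q^2.
AVC hits its minimum where MC = AVC, at Q = 2, giving min AVC = 25 - 4·2 + 2^2 = £21.
With P < min AVC (£5 < £21), every unit sold adds to the loss.
Shutting down limits the loss to fixed cost, £101.

Shut down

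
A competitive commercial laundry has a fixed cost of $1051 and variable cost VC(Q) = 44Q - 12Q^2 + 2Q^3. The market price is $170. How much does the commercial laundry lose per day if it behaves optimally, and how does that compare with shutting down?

AVC = 44 - 12Q + 2Q^2 has its minimum $26 at Q = 3; price $170 clears that bar, so the firm operates.
With MC = 44 - 24Q + 6Q^2, P = MC on the upward-sloping part at Q* = 7.
TR = 170·7 = 1190. TC = 1051 + 406 = 1457. Profit = 1190 − 1457 = -$267.
That loss of $267 beats the $1051 the firm would lose by shutting down; producing recovers $784 of fixed cost.

Profit = -$267 at Q = 7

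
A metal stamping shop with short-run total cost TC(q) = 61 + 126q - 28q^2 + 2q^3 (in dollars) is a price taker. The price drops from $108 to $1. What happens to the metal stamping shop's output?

Output falls from 9 to 0 (the firm shuts down)

MC = 126 - 56q + 6q^2; the shutdown threshold is min AVC = $28 (at q = 7).
At P = $108 ≥ min AVC, set P = MC on the rising branch: q = 9.
At P = $1 < min AVC = $28, price no longer covers variable cost at any output, so the firm shuts down: q = 0.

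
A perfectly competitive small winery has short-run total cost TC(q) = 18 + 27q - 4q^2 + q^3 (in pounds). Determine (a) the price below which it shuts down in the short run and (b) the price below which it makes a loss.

Shutdown price = £23; break-even price = £30

Shutdown price = min AVC. AVC = 27 - 4q + q^2, with vertex at q = 2 and minimum £23.
ATC = 18/q + 27 - 4q + q^2. Setting dATC/dq = −18/q^2 − 4 + 2q = 0 gives q = 3 (since 2·3^3 − 4·3^2 = 18).
min ATC = 18/3 + 27 − 4·3 + 3^2 = £30. That is the break-even price.
Between these two prices the firm operates at a loss; above £30 it earns a profit.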